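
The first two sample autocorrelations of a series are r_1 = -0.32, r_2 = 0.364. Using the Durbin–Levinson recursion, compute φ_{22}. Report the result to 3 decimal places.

φ_{22} = (r_2 − r_1²) / (1 − r_1²)
r_1² = (-0.32)² = 0.1024
Numerator = 0.364 − 0.1024 = 0.2616; denominator = 1 − 0.1024 = 0.8976
φ_{22} = 0.2616 / 0.8976 = 0.291

0.291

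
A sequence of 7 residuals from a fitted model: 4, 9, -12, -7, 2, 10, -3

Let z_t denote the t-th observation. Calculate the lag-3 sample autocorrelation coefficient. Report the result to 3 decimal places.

Mean z̄ = (4 + 9 − 12 − 7 + 2 + 10 − 3)/7 = 0.4286
Deviations from mean: 3.5714, 8.5714, -12.4286, -7.4286, 1.5714, 9.5714, -3.4286
Σ(z_t−z̄)(z_{t+3}−z̄) = (-26.5306) + (13.4694) + (-118.9592) + (25.4694) = -106.5510
Denominator Σ(z_t−z̄)² = 401.7143
r_3 = -106.5510 / 401.7143 = -0.265

-0.265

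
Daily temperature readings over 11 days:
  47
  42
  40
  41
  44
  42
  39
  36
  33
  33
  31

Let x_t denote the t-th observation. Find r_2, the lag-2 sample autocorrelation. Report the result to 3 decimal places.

0.320

Mean x̄ = (47 + 42 + 40 + 41 + 44 + 42 + 39 + 36 + 33 + 33 + 31)/11 = 38.9091
Numerator Σ_{t=1}^{9}(x_t−x̄)(x_{t+2}−x̄) = 82.1653
Denominator Σ(x_t−x̄)² = 256.9091
r_2 = 82.1653 / 256.9091 = 0.320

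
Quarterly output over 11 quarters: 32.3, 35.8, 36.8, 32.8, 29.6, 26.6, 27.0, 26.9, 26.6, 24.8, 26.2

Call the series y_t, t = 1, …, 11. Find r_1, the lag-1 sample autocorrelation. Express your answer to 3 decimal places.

Mean ȳ = (32.3 + 35.8 + 36.8 + 32.8 + 29.6 + 26.6 + 27.0 + 26.9 + 26.6 + 24.8 + 26.2)/11 = 29.5818
Numerator Σ_{t=1}^{10}(y_t−ȳ)(y_{t+1}−ȳ) = 138.0688
Denominator Σ(y_t−ȳ)² = 174.4564
r_1 = 138.0688 / 174.4564 = 0.791

0.791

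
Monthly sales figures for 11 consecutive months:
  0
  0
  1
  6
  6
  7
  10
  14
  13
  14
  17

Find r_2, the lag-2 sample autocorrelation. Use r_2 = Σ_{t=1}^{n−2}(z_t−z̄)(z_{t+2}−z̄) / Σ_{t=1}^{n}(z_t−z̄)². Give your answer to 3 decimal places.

Mean z̄ = (0 + 0 + 1 + 6 + 6 + 7 + 10 + 14 + 13 + 14 + 17)/11 = 8.0000
Numerator Σ_{t=1}^{9}(z_t−z̄)(z_{t+2}−z̄) = 169.0000
Denominator Σ(z_t−z̄)² = 368.0000
r_2 = 169.0000 / 368.0000 = 0.459

0.459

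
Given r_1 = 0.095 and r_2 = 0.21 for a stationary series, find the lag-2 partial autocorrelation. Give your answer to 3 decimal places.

0.203

φ_{22} = (r_2 − r_1²) / (1 − r_1²)
r_1² = (0.095)² = 0.009025
Numerator = 0.21 − 0.0090 = 0.2010; denominator = 1 − 0.0090 = 0.9910
φ_{22} = 0.2010 / 0.9910 = 0.203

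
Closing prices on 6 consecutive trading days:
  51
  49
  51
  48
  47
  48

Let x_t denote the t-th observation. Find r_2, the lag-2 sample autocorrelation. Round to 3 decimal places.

Mean x̄ = (51 + 49 + 51 + 48 + 47 + 48)/6 = 49.0000
Deviations from mean: 2.0000, 0.0000, 2.0000, -1.0000, -2.0000, -1.0000
Σ(x_t−x̄)(x_{t+2}−x̄) = (4.0000) + (0.0000) + (-4.0000) + (1.0000) = 1.0000
Denominator Σ(x_t−x̄)² = 14.0000
r_2 = 1.0000 / 14.0000 = 0.071

0.071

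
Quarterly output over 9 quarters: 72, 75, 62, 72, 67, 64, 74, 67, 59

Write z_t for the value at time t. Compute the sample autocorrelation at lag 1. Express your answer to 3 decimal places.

-0.234

Mean z̄ = (72 + 75 + 62 + 72 + 67 + 64 + 74 + 67 + 59)/9 = 68.0000
Numerator Σ_{t=1}^{8}(z_t−z̄)(z_{t+1}−z̄) = -59.0000
Denominator Σ(z_t−z̄)² = 252.0000
r_1 = -59.0000 / 252.0000 = -0.234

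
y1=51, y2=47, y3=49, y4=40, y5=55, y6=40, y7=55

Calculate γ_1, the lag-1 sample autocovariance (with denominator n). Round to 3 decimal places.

Mean ȳ = (51 + 47 + 49 + 40 + 55 + 40 + 55)/7 = 48.1429
Σ_{t=1}^{6}(y_t−ȳ)(y_{t+1}−ȳ) = -178.7347
γ_1 = -178.7347 / 7 = -25.534

-25.534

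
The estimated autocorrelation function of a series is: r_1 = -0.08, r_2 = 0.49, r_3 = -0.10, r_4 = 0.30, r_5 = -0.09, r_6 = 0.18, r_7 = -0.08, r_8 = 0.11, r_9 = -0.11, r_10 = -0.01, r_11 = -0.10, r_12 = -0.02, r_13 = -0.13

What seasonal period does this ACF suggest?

2

The largest autocorrelation is r_2 = 0.49, with weaker echoes at lags 4 (0.30) and 6 (0.18); the remaining lags stay at or below 0.11.
The dominant spike at lag 2 indicates a seasonal period of 2.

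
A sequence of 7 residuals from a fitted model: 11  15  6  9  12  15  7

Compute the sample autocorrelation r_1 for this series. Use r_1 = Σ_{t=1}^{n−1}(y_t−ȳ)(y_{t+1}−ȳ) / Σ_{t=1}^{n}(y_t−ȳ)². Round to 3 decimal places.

-0.304

Mean ȳ = (11 + 15 + 6 + 9 + 12 + 15 + 7)/7 = 10.7143
Σ(y_t−ȳ)(y_{t+1}−ȳ) = (1.2245) + (-20.2041) + (8.0816) + (-2.2041) + (5.5102) + (-15.9184) = -23.5102
Denominator Σ(y_t−ȳ)² = 77.4286
r_1 = -23.5102 / 77.4286 = -0.304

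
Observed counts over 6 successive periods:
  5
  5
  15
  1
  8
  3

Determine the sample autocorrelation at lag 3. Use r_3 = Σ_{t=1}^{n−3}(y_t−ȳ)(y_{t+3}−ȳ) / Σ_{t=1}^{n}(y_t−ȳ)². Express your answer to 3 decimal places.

-0.199

Mean ȳ = (5 + 5 + 15 + 1 + 8 + 3)/6 = 6.1667
Σ(y_t−ȳ)(y_{t+3}−ȳ) = (6.0278) + (-2.1389) + (-27.9722) = -24.0833
Denominator Σ(y_t−ȳ)² = 120.8333
r_3 = -24.0833 / 120.8333 = -0.199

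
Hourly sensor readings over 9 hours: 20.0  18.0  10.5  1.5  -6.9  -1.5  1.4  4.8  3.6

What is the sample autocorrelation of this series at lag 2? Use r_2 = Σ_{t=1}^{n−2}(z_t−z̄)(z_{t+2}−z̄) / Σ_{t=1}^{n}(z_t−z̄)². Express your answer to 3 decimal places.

Mean z̄ = (20.0 + 18.0 + 10.5 + 1.5 − 6.9 − 1.5 + 1.4 + 4.8 + 3.6)/9 = 5.7111
Σ(z_t−z̄)(z_{t+2}−z̄) = (68.4279) + (-51.7499) + (-60.3932) + (30.3668) + (54.3679) + (6.5701) + (9.1012) = 56.6909
Denominator Σ(z_t−z̄)² = 630.7689
r_2 = 56.6909 / 630.7689 = 0.090

0.090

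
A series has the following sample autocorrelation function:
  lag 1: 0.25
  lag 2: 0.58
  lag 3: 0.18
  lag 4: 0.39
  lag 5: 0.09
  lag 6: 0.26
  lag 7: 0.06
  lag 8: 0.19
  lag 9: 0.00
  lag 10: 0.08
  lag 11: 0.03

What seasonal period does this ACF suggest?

The largest autocorrelation is r_2 = 0.58, with weaker echoes at lags 4 (0.39) and 6 (0.26); the remaining lags stay at or below 0.25.
The dominant spike at lag 2 indicates a seasonal period of 2.

2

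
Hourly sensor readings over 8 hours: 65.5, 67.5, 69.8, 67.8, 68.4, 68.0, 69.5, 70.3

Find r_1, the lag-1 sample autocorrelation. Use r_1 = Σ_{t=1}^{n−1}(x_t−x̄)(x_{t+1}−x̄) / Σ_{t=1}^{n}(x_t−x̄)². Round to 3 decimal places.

Mean x̄ = (65.5 + 67.5 + 69.8 + 67.8 + 68.4 + 68.0 + 69.5 + 70.3)/8 = 68.3500
Deviations from mean: -2.8500, -0.8500, 1.4500, -0.5500, 0.0500, -0.3500, 1.1500, 1.9500
Numerator Σ_{t=1}^{7}(x_t−x̄)(x_{t+1}−x̄) = 2.1875
Denominator Σ(x_t−x̄)² = 16.5000
r_1 = 2.1875 / 16.5000 = 0.133

0.133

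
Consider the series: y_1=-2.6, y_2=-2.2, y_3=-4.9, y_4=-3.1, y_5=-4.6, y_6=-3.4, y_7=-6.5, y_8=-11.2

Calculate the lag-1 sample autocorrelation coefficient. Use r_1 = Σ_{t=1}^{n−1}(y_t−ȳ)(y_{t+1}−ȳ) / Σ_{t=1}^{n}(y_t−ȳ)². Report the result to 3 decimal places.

0.240

Mean ȳ = (-2.6 − 2.2 − 4.9 − 3.1 − 4.6 − 3.4 − 6.5 − 11.2)/8 = -4.8125
Deviations from mean: 2.2125, 2.6125, -0.0875, 1.7125, 0.2125, 1.4125, -1.6875, -6.3875
Σ(y_t−ȳ)(y_{t+1}−ȳ) = (5.7802) + (-0.2286) + (-0.1498) + (0.3639) + (0.3002) + (-2.3836) + (10.7789) = 14.4611
Denominator Σ(y_t−ȳ)² = 60.3488
r_1 = 14.4611 / 60.3488 = 0.240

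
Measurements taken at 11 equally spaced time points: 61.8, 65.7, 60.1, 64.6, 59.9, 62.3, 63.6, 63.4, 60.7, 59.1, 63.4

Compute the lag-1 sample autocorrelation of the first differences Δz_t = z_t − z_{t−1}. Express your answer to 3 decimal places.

-0.623

First differences Δz: 3.9, -5.6, 4.5, -4.7, 2.4, 1.3, -0.2, -2.7, -1.6, 4.3
Mean of differences = 0.1600
Numerator Σ(Δz_t−Δz̄)(Δz_{t+1}−Δz̄) = -77.5996
Denominator Σ(Δz_t−Δz̄)² = 124.4840
r_1(Δz) = -77.5996 / 124.4840 = -0.623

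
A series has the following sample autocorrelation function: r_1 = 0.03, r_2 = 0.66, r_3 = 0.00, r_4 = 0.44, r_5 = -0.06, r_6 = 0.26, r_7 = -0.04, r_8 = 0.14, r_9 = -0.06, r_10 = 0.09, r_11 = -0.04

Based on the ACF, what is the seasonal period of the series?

2

The largest autocorrelation is r_2 = 0.66, with weaker echoes at lags 4 (0.44) and 6 (0.26); the remaining lags stay at or below 0.14.
The dominant spike at lag 2 indicates a seasonal period of 2.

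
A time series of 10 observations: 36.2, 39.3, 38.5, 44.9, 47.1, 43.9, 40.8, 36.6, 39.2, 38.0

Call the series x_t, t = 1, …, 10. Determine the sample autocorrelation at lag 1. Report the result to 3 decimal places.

0.483

Mean x̄ = (36.2 + 39.3 + 38.5 + 44.9 + 47.1 + 43.9 + 40.8 + 36.6 + 39.2 + 38.0)/10 = 40.4500
Numerator Σ_{t=1}^{9}(x_t−x̄)(x_{t+1}−x̄) = 58.7225
Denominator Σ(x_t−x̄)² = 121.6250
r_1 = 58.7225 / 121.6250 = 0.483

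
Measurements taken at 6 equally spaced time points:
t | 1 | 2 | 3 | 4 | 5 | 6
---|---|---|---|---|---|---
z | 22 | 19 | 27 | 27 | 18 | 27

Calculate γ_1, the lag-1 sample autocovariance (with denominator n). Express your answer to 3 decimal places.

Mean z̄ = (22 + 19 + 27 + 27 + 18 + 27)/6 = 23.3333
Σ_{t=1}^{5}(z_t−z̄)(z_{t+1}−z̄) = -35.7778
γ_1 = -35.7778 / 6 = -5.963

-5.963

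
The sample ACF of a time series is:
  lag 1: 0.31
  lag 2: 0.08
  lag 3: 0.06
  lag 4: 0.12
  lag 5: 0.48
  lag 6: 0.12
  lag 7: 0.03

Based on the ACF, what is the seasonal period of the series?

The largest autocorrelation is r_5 = 0.48; the remaining lags stay at or below 0.31. The elevated value at lag 1 (0.31), dropping to 0.08 at lag 2, reflects decaying short-term dependence rather than seasonality.
The dominant spike at lag 5 indicates a seasonal period of 5.

5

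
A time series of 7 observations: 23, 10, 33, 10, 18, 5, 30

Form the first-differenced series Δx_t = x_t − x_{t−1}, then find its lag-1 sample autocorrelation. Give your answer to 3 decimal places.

-0.692

First differences Δx: -13, 23, -23, 8, -13, 25
Mean of differences = 1.1667
Numerator Σ(Δx_t−Δx̄)(Δx_{t+1}−Δx̄) = -1436.5278
Denominator Σ(Δx_t−Δx̄)² = 2076.8333
r_1(Δx) = -1436.5278 / 2076.8333 = -0.692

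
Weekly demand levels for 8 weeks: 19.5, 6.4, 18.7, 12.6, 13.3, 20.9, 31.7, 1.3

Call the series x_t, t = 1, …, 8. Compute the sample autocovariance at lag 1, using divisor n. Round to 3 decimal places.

Mean x̄ = (19.5 + 6.4 + 18.7 + 12.6 + 13.3 + 20.9 + 31.7 + 1.3)/8 = 15.5500
Σ_{t=1}^{7}(x_t−x̄)(x_{t+1}−x̄) = -223.3925
γ_1 = -223.3925 / 8 = -27.924

-27.924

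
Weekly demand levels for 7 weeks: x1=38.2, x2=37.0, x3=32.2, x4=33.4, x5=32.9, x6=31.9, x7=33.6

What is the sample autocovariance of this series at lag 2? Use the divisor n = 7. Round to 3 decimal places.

Mean x̄ = (38.2 + 37.0 + 32.2 + 33.4 + 32.9 + 31.9 + 33.6)/7 = 34.1714
Σ_{t=1}^{5}(x_t−x̄)(x_{t+2}−x̄) = -5.1388
γ_2 = -5.1388 / 7 = -0.734

-0.734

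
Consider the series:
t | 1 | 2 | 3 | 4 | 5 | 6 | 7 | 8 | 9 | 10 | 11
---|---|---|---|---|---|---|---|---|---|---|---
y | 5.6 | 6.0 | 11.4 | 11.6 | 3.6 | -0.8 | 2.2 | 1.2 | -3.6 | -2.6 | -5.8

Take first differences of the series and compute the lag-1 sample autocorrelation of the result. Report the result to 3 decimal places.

First differences Δy: 0.4, 5.4, 0.2, -8.0, -4.4, 3.0, -1.0, -4.8, 1.0, -3.2
Mean of differences = -1.1400
Numerator Σ(Δy_t−Δȳ)(Δy_{t+1}−Δȳ) = 6.3364
Denominator Σ(Δy_t−Δȳ)² = 144.0040
r_1(Δy) = 6.3364 / 144.0040 = 0.044

0.044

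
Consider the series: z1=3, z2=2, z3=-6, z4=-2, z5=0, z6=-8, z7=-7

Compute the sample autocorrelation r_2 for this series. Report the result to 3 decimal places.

-0.332

Mean z̄ = (3 + 2 − 6 − 2 + 0 − 8 − 7)/7 = -2.5714
Deviations from mean: 5.5714, 4.5714, -3.4286, 0.5714, 2.5714, -5.4286, -4.4286
Numerator Σ_{t=1}^{5}(z_t−z̄)(z_{t+2}−z̄) = -39.7959
Denominator Σ(z_t−z̄)² = 119.7143
r_2 = -39.7959 / 119.7143 = -0.332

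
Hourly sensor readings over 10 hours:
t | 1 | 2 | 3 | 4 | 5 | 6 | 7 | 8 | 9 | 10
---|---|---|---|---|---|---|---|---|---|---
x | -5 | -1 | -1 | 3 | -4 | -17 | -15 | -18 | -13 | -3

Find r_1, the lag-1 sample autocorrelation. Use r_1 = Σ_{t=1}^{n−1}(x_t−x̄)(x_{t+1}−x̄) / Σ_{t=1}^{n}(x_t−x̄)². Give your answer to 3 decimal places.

0.603

Mean x̄ = (-5 − 1 − 1 + 3 − 4 − 17 − 15 − 18 − 13 − 3)/10 = -7.4000
Numerator Σ_{t=1}^{9}(x_t−x̄)(x_{t+1}−x̄) = 313.8400
Denominator Σ(x_t−x̄)² = 520.4000
r_1 = 313.8400 / 520.4000 = 0.603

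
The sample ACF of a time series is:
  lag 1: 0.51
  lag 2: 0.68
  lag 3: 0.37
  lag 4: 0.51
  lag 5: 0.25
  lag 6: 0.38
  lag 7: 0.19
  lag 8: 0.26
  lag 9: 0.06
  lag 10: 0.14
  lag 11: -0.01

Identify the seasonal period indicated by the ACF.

The largest autocorrelation is r_2 = 0.68; the remaining lags stay at or below 0.51.
The dominant spike at lag 2 indicates a seasonal period of 2.

2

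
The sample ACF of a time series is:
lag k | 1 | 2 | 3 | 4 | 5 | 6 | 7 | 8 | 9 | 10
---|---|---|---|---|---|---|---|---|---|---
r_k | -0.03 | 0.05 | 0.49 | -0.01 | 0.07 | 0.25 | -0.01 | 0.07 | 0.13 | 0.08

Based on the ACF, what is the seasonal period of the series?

3

The largest autocorrelation is r_3 = 0.49, with a weaker echo at lag 6 (0.25); the remaining lags stay at or below 0.13.
The dominant spike at lag 3 indicates a seasonal period of 3.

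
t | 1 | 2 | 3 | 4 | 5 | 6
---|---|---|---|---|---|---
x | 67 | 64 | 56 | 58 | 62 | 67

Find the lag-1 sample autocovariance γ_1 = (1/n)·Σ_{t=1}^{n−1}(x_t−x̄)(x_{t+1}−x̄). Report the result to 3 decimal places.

Mean x̄ = (67 + 64 + 56 + 58 + 62 + 67)/6 = 62.3333
Deviations: 4.6667, 1.6667, -6.3333, -4.3333, -0.3333, 4.6667
Σ_{t=1}^{5}(x_t−x̄)(x_{t+1}−x̄) = 24.5556
γ_1 = 24.5556 / 6 = 4.093

4.093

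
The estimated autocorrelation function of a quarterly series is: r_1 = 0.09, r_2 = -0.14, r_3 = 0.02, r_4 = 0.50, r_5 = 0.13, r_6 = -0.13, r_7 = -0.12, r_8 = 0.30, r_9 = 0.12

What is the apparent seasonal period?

4

The largest autocorrelation is r_4 = 0.50, with a weaker echo at lag 8 (0.30); the remaining lags stay at or below 0.13.
The dominant spike at lag 4 indicates a seasonal period of 4.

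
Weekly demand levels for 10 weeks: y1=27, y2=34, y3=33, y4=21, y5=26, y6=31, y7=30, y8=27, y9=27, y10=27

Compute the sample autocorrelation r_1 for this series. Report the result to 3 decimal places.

0.011

Mean ȳ = (27 + 34 + 33 + 21 + 26 + 31 + 30 + 27 + 27 + 27)/10 = 28.3000
Numerator Σ_{t=1}^{9}(y_t−ȳ)(y_{t+1}−ȳ) = 1.4100
Denominator Σ(y_t−ȳ)² = 130.1000
r_1 = 1.4100 / 130.1000 = 0.011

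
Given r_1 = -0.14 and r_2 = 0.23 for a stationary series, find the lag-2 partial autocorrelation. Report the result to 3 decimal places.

0.215

φ_{22} = (r_2 − r_1²) / (1 − r_1²)
r_1² = (-0.14)² = 0.0196
Numerator = 0.23 − 0.0196 = 0.2104; denominator = 1 − 0.0196 = 0.9804
φ_{22} = 0.2104 / 0.9804 = 0.215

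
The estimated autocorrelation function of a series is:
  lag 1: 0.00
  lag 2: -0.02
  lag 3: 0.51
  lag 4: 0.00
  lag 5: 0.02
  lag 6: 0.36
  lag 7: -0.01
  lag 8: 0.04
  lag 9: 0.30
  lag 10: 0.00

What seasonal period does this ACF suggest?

3

The largest autocorrelation is r_3 = 0.51, with weaker echoes at lags 6 (0.36) and 9 (0.30); the remaining lags stay at or below 0.04.
The dominant spike at lag 3 indicates a seasonal period of 3.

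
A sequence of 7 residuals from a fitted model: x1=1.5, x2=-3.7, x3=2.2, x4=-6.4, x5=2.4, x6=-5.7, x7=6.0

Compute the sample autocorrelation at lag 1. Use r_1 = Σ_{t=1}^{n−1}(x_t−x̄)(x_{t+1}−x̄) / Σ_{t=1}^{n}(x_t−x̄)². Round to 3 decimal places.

Mean x̄ = (1.5 − 3.7 + 2.2 − 6.4 + 2.4 − 5.7 + 6.0)/7 = -0.5286
Deviations from mean: 2.0286, -3.1714, 2.7286, -5.8714, 2.9286, -5.1714, 6.5286
Numerator Σ_{t=1}^{6}(x_t−x̄)(x_{t+1}−x̄) = -97.2094
Denominator Σ(x_t−x̄)² = 134.0343
r_1 = -97.2094 / 134.0343 = -0.725

-0.725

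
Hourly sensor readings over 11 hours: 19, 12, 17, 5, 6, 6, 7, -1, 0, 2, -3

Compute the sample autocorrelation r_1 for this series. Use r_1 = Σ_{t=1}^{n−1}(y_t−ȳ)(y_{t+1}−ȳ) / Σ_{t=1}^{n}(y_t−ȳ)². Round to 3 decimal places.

Mean ȳ = (19 + 12 + 17 + 5 + 6 + 6 + 7 − 1 + 0 + 2 − 3)/11 = 6.3636
Numerator Σ_{t=1}^{10}(y_t−ȳ)(y_{t+1}−ȳ) = 227.8678
Denominator Σ(y_t−ȳ)² = 508.5455
r_1 = 227.8678 / 508.5455 = 0.448

0.448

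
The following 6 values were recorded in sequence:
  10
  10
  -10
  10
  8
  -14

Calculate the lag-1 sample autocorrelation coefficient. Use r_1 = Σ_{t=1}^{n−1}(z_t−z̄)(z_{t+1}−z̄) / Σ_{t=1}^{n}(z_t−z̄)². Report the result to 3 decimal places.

Mean z̄ = (10 + 10 − 10 + 10 + 8 − 14)/6 = 2.3333
Deviations from mean: 7.6667, 7.6667, -12.3333, 7.6667, 5.6667, -16.3333
Σ(z_t−z̄)(z_{t+1}−z̄) = (58.7778) + (-94.5556) + (-94.5556) + (43.4444) + (-92.5556) = -179.4444
Denominator Σ(z_t−z̄)² = 627.3333
r_1 = -179.4444 / 627.3333 = -0.286

-0.286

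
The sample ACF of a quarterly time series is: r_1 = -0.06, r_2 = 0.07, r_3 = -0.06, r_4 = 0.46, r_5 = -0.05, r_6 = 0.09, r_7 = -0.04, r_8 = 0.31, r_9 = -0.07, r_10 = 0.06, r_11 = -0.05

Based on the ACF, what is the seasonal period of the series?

The largest autocorrelation is r_4 = 0.46, with a weaker echo at lag 8 (0.31); the remaining lags stay at or below 0.09.
The dominant spike at lag 4 indicates a seasonal period of 4.

4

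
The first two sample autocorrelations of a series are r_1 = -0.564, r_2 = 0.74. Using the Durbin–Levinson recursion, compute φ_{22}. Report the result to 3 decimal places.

φ_{22} = (r_2 − r_1²) / (1 − r_1²)
r_1² = (-0.564)² = 0.318096
Numerator = 0.74 − 0.3181 = 0.4219; denominator = 1 − 0.3181 = 0.6819
φ_{22} = 0.4219 / 0.6819 = 0.619

0.619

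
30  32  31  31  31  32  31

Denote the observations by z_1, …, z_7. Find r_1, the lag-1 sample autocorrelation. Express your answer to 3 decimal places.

-0.457

Mean z̄ = (30 + 32 + 31 + 31 + 31 + 32 + 31)/7 = 31.1429
Deviations from mean: -1.1429, 0.8571, -0.1429, -0.1429, -0.1429, 0.8571, -0.1429
Σ(z_t−z̄)(z_{t+1}−z̄) = (-0.9796) + (-0.1224) + (0.0204) + (0.0204) + (-0.1224) + (-0.1224) = -1.3061
Denominator Σ(z_t−z̄)² = 2.8571
r_1 = -1.3061 / 2.8571 = -0.457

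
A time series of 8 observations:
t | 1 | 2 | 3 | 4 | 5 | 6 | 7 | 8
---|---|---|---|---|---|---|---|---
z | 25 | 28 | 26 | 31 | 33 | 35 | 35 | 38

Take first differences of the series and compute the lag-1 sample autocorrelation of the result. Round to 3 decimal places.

First differences Δz: 3, -2, 5, 2, 2, 0, 3
Mean of differences = 1.8571
Numerator Σ(Δz_t−Δz̄)(Δz_{t+1}−Δz̄) = -18.4490
Denominator Σ(Δz_t−Δz̄)² = 30.8571
r_1(Δz) = -18.4490 / 30.8571 = -0.598

-0.598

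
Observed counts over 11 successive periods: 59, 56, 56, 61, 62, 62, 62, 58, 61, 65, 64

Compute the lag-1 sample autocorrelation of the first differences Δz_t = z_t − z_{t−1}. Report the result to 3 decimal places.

First differences Δz: -3, 0, 5, 1, 0, 0, -4, 3, 4, -1
Mean of differences = 0.5000
Numerator Σ(Δz_t−Δz̄)(Δz_{t+1}−Δz̄) = -3.7500
Denominator Σ(Δz_t−Δz̄)² = 74.5000
r_1(Δz) = -3.7500 / 74.5000 = -0.050

-0.050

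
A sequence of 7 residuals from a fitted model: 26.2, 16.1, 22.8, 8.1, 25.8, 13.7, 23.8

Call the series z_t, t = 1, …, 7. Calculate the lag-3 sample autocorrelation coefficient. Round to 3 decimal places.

Mean z̄ = (26.2 + 16.1 + 22.8 + 8.1 + 25.8 + 13.7 + 23.8)/7 = 19.5000
Deviations from mean: 6.7000, -3.4000, 3.3000, -11.4000, 6.3000, -5.8000, 4.3000
Numerator Σ_{t=1}^{4}(z_t−z̄)(z_{t+3}−z̄) = -165.9600
Denominator Σ(z_t−z̄)² = 289.1200
r_3 = -165.9600 / 289.1200 = -0.574

-0.574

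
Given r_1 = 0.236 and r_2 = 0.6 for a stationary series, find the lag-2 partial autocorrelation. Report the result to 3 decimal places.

φ_{22} = (r_2 − r_1²) / (1 − r_1²)
r_1² = (0.236)² = 0.055696
Numerator = 0.6 − 0.0557 = 0.5443; denominator = 1 − 0.0557 = 0.9443
φ_{22} = 0.5443 / 0.9443 = 0.576

0.576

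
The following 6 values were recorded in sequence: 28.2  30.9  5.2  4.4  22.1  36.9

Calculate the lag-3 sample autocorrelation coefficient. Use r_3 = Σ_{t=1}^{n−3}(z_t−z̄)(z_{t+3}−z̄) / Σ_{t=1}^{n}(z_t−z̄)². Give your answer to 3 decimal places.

-0.388

Mean z̄ = (28.2 + 30.9 + 5.2 + 4.4 + 22.1 + 36.9)/6 = 21.2833
Deviations from mean: 6.9167, 9.6167, -16.0833, -16.8833, 0.8167, 15.6167
Σ(z_t−z̄)(z_{t+3}−z̄) = (-116.7764) + (7.8536) + (-251.1681) = -360.0908
Denominator Σ(z_t−z̄)² = 928.5883
r_3 = -360.0908 / 928.5883 = -0.388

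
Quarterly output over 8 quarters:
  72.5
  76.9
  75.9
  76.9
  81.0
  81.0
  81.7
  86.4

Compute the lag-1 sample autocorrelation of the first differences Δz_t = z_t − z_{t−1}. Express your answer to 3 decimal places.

First differences Δz: 4.4, -1.0, 1.0, 4.1, 0.0, 0.7, 4.7
Mean of differences = 1.9857
Numerator Σ(Δz_t−Δz̄)(Δz_{t+1}−Δz̄) = -11.4845
Denominator Σ(Δz_t−Δz̄)² = 33.1486
r_1(Δz) = -11.4845 / 33.1486 = -0.346

-0.346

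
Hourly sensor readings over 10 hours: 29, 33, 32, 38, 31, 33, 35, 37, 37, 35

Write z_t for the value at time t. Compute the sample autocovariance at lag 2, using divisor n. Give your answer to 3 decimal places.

Mean z̄ = (29 + 33 + 32 + 38 + 31 + 33 + 35 + 37 + 37 + 35)/10 = 34.0000
Σ_{t=1}^{8}(z_t−z̄)(z_{t+2}−z̄) = 8.0000
γ_2 = 8.0000 / 10 = 0.800

0.800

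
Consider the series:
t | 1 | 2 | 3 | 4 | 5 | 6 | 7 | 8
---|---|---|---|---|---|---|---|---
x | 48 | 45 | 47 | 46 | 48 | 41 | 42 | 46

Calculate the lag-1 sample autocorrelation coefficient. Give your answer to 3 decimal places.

0.047

Mean x̄ = (48 + 45 + 47 + 46 + 48 + 41 + 42 + 46)/8 = 45.3750
Deviations from mean: 2.6250, -0.3750, 1.6250, 0.6250, 2.6250, -4.3750, -3.3750, 0.6250
Σ(x_t−x̄)(x_{t+1}−x̄) = (-0.9844) + (-0.6094) + (1.0156) + (1.6406) + (-11.4844) + (14.7656) + (-2.1094) = 2.2344
Denominator Σ(x_t−x̄)² = 47.8750
r_1 = 2.2344 / 47.8750 = 0.047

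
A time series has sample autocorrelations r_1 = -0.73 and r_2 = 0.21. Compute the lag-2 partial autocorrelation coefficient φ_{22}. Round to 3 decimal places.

φ_{22} = (r_2 − r_1²) / (1 − r_1²)
r_1² = (-0.73)² = 0.5329
Numerator = 0.21 − 0.5329 = -0.3229; denominator = 1 − 0.5329 = 0.4671
φ_{22} = -0.3229 / 0.4671 = -0.691

-0.691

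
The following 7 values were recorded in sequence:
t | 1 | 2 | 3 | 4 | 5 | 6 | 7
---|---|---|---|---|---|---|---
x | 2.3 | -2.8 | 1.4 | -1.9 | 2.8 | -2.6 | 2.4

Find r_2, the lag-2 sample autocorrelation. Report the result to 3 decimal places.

Mean x̄ = (2.3 − 2.8 + 1.4 − 1.9 + 2.8 − 2.6 + 2.4)/7 = 0.2286
Numerator Σ_{t=1}^{5}(x_t−x̄)(x_{t+2}−x̄) = 23.4898
Denominator Σ(x_t−x̄)² = 38.6943
r_2 = 23.4898 / 38.6943 = 0.607

0.607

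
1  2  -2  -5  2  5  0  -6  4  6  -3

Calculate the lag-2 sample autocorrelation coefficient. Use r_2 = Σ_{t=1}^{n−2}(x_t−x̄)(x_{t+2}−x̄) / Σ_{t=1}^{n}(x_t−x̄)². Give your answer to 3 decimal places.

-0.748

Mean x̄ = (1 + 2 − 2 − 5 + 2 + 5 + 0 − 6 + 4 + 6 − 3)/11 = 0.3636
Numerator Σ_{t=1}^{9}(x_t−x̄)(x_{t+2}−x̄) = -118.5372
Denominator Σ(x_t−x̄)² = 158.5455
r_2 = -118.5372 / 158.5455 = -0.748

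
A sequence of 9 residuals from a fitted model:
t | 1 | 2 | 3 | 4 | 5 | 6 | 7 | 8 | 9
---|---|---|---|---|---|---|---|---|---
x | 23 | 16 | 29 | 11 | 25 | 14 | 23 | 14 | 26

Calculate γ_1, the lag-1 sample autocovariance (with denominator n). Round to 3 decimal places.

-30.569

Mean x̄ = (23 + 16 + 29 + 11 + 25 + 14 + 23 + 14 + 26)/9 = 20.1111
Σ_{t=1}^{8}(x_t−x̄)(x_{t+1}−x̄) = -275.1235
γ_1 = -275.1235 / 9 = -30.569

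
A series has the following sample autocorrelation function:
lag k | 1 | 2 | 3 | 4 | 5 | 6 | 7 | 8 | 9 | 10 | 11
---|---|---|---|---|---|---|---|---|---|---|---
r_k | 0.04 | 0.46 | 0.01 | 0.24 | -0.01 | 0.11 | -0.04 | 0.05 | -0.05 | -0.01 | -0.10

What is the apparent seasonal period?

2

The largest autocorrelation is r_2 = 0.46, with a weaker echo at lag 4 (0.24); the remaining lags stay at or below 0.11.
The dominant spike at lag 2 indicates a seasonal period of 2.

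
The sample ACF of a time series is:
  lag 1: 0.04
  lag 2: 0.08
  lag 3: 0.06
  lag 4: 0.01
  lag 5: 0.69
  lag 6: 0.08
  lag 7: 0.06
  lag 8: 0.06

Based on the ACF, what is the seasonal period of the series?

The largest autocorrelation is r_5 = 0.69; the remaining lags stay at or below 0.08.
The dominant spike at lag 5 indicates a seasonal period of 5.

5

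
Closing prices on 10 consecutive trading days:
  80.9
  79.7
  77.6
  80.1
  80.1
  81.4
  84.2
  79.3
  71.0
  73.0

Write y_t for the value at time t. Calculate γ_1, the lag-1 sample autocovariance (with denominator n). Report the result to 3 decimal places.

6.261

Mean ȳ = (80.9 + 79.7 + 77.6 + 80.1 + 80.1 + 81.4 + 84.2 + 79.3 + 71.0 + 73.0)/10 = 78.7300
Σ_{t=1}^{9}(y_t−ȳ)(y_{t+1}−ȳ) = 62.6051
γ_1 = 62.6051 / 10 = 6.261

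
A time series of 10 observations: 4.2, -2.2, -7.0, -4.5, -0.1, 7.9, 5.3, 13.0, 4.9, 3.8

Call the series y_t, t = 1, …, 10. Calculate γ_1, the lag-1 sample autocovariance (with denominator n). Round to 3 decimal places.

Mean ȳ = (4.2 − 2.2 − 7.0 − 4.5 − 0.1 + 7.9 + 5.3 + 13.0 + 4.9 + 3.8)/10 = 2.5300
Σ_{t=1}^{9}(y_t−ȳ)(y_{t+1}−ȳ) = 180.2401
γ_1 = 180.2401 / 10 = 18.024

18.024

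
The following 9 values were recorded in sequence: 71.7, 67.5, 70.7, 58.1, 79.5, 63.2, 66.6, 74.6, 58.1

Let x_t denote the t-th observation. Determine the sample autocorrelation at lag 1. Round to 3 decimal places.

Mean x̄ = (71.7 + 67.5 + 70.7 + 58.1 + 79.5 + 63.2 + 66.6 + 74.6 + 58.1)/9 = 67.7778
Numerator Σ_{t=1}^{8}(x_t−x̄)(x_{t+1}−x̄) = -265.9560
Denominator Σ(x_t−x̄)² = 417.6156
r_1 = -265.9560 / 417.6156 = -0.637

-0.637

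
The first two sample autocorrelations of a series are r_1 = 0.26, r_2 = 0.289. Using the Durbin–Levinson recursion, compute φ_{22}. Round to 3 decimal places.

0.237

φ_{22} = (r_2 − r_1²) / (1 − r_1²)
r_1² = (0.26)² = 0.0676
Numerator = 0.289 − 0.0676 = 0.2214; denominator = 1 − 0.0676 = 0.9324
φ_{22} = 0.2214 / 0.9324 = 0.237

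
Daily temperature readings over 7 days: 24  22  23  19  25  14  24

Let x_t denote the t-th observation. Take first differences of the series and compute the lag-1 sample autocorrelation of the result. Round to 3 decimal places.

-0.741

First differences Δx: -2, 1, -4, 6, -11, 10
Mean of differences = 0.0000
Numerator Σ(Δx_t−Δx̄)(Δx_{t+1}−Δx̄) = -206.0000
Denominator Σ(Δx_t−Δx̄)² = 278.0000
r_1(Δx) = -206.0000 / 278.0000 = -0.741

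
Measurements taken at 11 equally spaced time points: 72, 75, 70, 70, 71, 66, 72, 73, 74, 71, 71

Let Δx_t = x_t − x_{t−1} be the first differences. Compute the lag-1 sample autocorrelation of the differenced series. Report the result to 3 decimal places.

-0.434

First differences Δx: 3, -5, 0, 1, -5, 6, 1, 1, -3, 0
Mean of differences = -0.1000
Numerator Σ(Δx_t−Δx̄)(Δx_{t+1}−Δx̄) = -46.4100
Denominator Σ(Δx_t−Δx̄)² = 106.9000
r_1(Δx) = -46.4100 / 106.9000 = -0.434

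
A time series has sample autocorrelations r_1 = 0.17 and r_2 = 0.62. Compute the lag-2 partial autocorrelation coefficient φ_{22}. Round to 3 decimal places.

φ_{22} = (r_2 − r_1²) / (1 − r_1²)
r_1² = (0.17)² = 0.0289
Numerator = 0.62 − 0.0289 = 0.5911; denominator = 1 − 0.0289 = 0.9711
φ_{22} = 0.5911 / 0.9711 = 0.609

0.609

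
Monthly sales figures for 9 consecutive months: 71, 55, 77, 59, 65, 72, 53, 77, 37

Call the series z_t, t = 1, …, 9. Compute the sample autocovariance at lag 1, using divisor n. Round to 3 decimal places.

-90.458

Mean z̄ = (71 + 55 + 77 + 59 + 65 + 72 + 53 + 77 + 37)/9 = 62.8889
Σ_{t=1}^{8}(z_t−z̄)(z_{t+1}−z̄) = -814.1235
γ_1 = -814.1235 / 9 = -90.458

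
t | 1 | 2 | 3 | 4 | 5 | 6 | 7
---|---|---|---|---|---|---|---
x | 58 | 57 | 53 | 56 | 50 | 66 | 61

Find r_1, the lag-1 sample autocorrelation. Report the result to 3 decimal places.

-0.093

Mean x̄ = (58 + 57 + 53 + 56 + 50 + 66 + 61)/7 = 57.2857
Deviations from mean: 0.7143, -0.2857, -4.2857, -1.2857, -7.2857, 8.7143, 3.7143
Numerator Σ_{t=1}^{6}(x_t−x̄)(x_{t+1}−x̄) = -15.2245
Denominator Σ(x_t−x̄)² = 163.4286
r_1 = -15.2245 / 163.4286 = -0.093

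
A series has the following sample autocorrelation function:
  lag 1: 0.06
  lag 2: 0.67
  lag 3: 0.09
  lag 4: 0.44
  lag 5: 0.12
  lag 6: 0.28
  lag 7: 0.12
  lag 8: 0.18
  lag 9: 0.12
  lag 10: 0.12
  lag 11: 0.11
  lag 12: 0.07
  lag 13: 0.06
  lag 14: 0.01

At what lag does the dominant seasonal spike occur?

The largest autocorrelation is r_2 = 0.67, with weaker echoes at lags 4 (0.44), 6 (0.28) and 8 (0.18); the remaining lags stay at or below 0.12.
The dominant spike at lag 2 indicates a seasonal period of 2.

2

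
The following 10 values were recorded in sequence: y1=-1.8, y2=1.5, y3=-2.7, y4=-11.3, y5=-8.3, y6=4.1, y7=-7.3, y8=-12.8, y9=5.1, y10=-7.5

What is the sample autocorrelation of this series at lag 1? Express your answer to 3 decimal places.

-0.289

Mean ȳ = (-1.8 + 1.5 − 2.7 − 11.3 − 8.3 + 4.1 − 7.3 − 12.8 + 5.1 − 7.5)/10 = -4.1000
Numerator Σ_{t=1}^{9}(y_t−ȳ)(y_{t+1}−ȳ) = -103.2800
Denominator Σ(y_t−ȳ)² = 357.4600
r_1 = -103.2800 / 357.4600 = -0.289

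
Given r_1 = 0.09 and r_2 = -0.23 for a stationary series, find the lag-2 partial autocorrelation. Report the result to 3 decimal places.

φ_{22} = (r_2 − r_1²) / (1 − r_1²)
r_1² = (0.09)² = 0.0081
Numerator = -0.23 − 0.0081 = -0.2381; denominator = 1 − 0.0081 = 0.9919
φ_{22} = -0.2381 / 0.9919 = -0.240

-0.240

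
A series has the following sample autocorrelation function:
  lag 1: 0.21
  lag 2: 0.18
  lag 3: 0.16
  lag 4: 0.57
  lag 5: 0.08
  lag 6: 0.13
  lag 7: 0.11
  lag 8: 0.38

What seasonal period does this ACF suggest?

4

The largest autocorrelation is r_4 = 0.57, with a weaker echo at lag 8 (0.38); the remaining lags stay at or below 0.21. The elevated value at lag 1 (0.21), dropping to 0.18 at lag 2, reflects decaying short-term dependence rather than seasonality.
The dominant spike at lag 4 indicates a seasonal period of 4.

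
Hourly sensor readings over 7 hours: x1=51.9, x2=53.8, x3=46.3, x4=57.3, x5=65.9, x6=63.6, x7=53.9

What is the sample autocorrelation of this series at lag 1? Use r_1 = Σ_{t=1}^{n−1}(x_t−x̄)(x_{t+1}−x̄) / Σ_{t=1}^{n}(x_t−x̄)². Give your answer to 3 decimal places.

Mean x̄ = (51.9 + 53.8 + 46.3 + 57.3 + 65.9 + 63.6 + 53.9)/7 = 56.1000
Σ(x_t−x̄)(x_{t+1}−x̄) = (9.6600) + (22.5400) + (-11.7600) + (11.7600) + (73.5000) + (-16.5000) = 89.2000
Denominator Σ(x_t−x̄)² = 277.5400
r_1 = 89.2000 / 277.5400 = 0.321

0.321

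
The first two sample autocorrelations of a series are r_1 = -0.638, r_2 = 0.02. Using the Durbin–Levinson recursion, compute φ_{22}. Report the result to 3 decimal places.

φ_{22} = (r_2 − r_1²) / (1 − r_1²)
r_1² = (-0.638)² = 0.407044
Numerator = 0.02 − 0.4070 = -0.3870; denominator = 1 − 0.4070 = 0.5930
φ_{22} = -0.3870 / 0.5930 = -0.653

-0.653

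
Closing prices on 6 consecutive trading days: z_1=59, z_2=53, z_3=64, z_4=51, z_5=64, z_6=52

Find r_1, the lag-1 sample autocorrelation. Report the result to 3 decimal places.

-0.871

Mean z̄ = (59 + 53 + 64 + 51 + 64 + 52)/6 = 57.1667
Deviations from mean: 1.8333, -4.1667, 6.8333, -6.1667, 6.8333, -5.1667
Σ(z_t−z̄)(z_{t+1}−z̄) = (-7.6389) + (-28.4722) + (-42.1389) + (-42.1389) + (-35.3056) = -155.6944
Denominator Σ(z_t−z̄)² = 178.8333
r_1 = -155.6944 / 178.8333 = -0.871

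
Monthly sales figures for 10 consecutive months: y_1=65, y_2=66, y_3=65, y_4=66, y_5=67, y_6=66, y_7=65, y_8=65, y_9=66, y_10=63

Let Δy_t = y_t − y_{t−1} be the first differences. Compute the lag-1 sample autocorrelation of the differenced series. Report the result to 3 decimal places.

-0.260

First differences Δy: 1, -1, 1, 1, -1, -1, 0, 1, -3
Mean of differences = -0.2222
Numerator Σ(Δy_t−Δȳ)(Δy_{t+1}−Δȳ) = -4.0494
Denominator Σ(Δy_t−Δȳ)² = 15.5556
r_1(Δy) = -4.0494 / 15.5556 = -0.260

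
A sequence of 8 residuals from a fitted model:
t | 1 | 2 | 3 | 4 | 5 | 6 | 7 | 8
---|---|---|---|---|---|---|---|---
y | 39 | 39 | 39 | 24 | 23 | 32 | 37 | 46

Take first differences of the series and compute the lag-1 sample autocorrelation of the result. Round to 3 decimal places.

First differences Δy: 0, 0, -15, -1, 9, 5, 9
Mean of differences = 1.0000
Numerator Σ(Δy_t−Δȳ)(Δy_{t+1}−Δȳ) = 97.0000
Denominator Σ(Δy_t−Δȳ)² = 406.0000
r_1(Δy) = 97.0000 / 406.0000 = 0.239

0.239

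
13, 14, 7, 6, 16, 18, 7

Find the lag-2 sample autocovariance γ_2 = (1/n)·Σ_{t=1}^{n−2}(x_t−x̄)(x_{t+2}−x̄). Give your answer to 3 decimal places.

-13.767

Mean x̄ = (13 + 14 + 7 + 6 + 16 + 18 + 7)/7 = 11.5714
Deviations: 1.4286, 2.4286, -4.5714, -5.5714, 4.4286, 6.4286, -4.5714
Σ_{t=1}^{5}(x_t−x̄)(x_{t+2}−x̄) = -96.3673
γ_2 = -96.3673 / 7 = -13.767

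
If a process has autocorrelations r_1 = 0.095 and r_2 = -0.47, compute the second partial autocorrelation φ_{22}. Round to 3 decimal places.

-0.483

φ_{22} = (r_2 − r_1²) / (1 − r_1²)
r_1² = (0.095)² = 0.009025
Numerator = -0.47 − 0.0090 = -0.4790; denominator = 1 − 0.0090 = 0.9910
φ_{22} = -0.4790 / 0.9910 = -0.483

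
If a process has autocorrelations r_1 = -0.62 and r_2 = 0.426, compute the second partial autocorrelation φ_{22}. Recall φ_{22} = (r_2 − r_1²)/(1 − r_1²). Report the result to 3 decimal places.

φ_{22} = (r_2 − r_1²) / (1 − r_1²)
r_1² = (-0.62)² = 0.3844
Numerator = 0.426 − 0.3844 = 0.0416; denominator = 1 − 0.3844 = 0.6156
φ_{22} = 0.0416 / 0.6156 = 0.068

0.068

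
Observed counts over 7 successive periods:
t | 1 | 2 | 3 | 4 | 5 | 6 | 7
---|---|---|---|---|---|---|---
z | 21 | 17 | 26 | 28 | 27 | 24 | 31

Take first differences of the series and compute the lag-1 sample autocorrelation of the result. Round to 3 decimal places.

First differences Δz: -4, 9, 2, -1, -3, 7
Mean of differences = 1.6667
Numerator Σ(Δz_t−Δz̄)(Δz_{t+1}−Δz̄) = -52.4444
Denominator Σ(Δz_t−Δz̄)² = 143.3333
r_1(Δz) = -52.4444 / 143.3333 = -0.366

-0.366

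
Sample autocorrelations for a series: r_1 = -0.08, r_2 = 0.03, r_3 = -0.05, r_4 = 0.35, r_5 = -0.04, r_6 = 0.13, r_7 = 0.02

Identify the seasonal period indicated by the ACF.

4

The largest autocorrelation is r_4 = 0.35; the remaining lags stay at or below 0.13.
The dominant spike at lag 4 indicates a seasonal period of 4.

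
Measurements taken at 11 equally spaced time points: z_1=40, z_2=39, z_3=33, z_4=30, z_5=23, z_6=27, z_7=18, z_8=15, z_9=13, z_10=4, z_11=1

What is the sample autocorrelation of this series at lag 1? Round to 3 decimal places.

0.694

Mean z̄ = (40 + 39 + 33 + 30 + 23 + 27 + 18 + 15 + 13 + 4 + 1)/11 = 22.0909
Numerator Σ_{t=1}^{10}(z_t−z̄)(z_{t+1}−z̄) = 1204.6281
Denominator Σ(z_t−z̄)² = 1734.9091
r_1 = 1204.6281 / 1734.9091 = 0.694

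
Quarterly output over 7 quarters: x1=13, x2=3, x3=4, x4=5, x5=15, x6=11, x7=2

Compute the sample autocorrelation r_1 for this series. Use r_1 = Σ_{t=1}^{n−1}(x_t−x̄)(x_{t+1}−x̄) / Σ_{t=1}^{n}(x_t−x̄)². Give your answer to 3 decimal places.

-0.072

Mean x̄ = (13 + 3 + 4 + 5 + 15 + 11 + 2)/7 = 7.5714
Deviations from mean: 5.4286, -4.5714, -3.5714, -2.5714, 7.4286, 3.4286, -5.5714
Numerator Σ_{t=1}^{6}(x_t−x̄)(x_{t+1}−x̄) = -12.0408
Denominator Σ(x_t−x̄)² = 167.7143
r_1 = -12.0408 / 167.7143 = -0.072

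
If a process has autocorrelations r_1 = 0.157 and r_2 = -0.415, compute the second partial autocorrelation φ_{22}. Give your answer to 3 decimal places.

-0.451

φ_{22} = (r_2 − r_1²) / (1 − r_1²)
r_1² = (0.157)² = 0.024649
Numerator = -0.415 − 0.0246 = -0.4396; denominator = 1 − 0.0246 = 0.9754
φ_{22} = -0.4396 / 0.9754 = -0.451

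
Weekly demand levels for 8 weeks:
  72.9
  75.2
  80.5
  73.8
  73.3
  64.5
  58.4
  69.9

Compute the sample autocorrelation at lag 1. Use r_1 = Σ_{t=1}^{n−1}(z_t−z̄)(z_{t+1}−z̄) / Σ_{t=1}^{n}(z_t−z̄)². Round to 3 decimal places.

0.495

Mean z̄ = (72.9 + 75.2 + 80.5 + 73.8 + 73.3 + 64.5 + 58.4 + 69.9)/8 = 71.0625
Deviations from mean: 1.8375, 4.1375, 9.4375, 2.7375, 2.2375, -6.5625, -12.6625, -1.1625
Σ(z_t−z̄)(z_{t+1}−z̄) = (7.6027) + (39.0477) + (25.8352) + (6.1252) + (-14.6836) + (83.0977) + (14.7202) = 161.7448
Denominator Σ(z_t−z̄)² = 326.8188
r_1 = 161.7448 / 326.8188 = 0.495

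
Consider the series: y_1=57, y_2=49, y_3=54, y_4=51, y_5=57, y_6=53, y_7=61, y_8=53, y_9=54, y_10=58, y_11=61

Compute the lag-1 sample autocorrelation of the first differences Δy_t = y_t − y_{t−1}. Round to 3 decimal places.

-0.624

First differences Δy: -8, 5, -3, 6, -4, 8, -8, 1, 4, 3
Mean of differences = 0.4000
Numerator Σ(Δy_t−Δȳ)(Δy_{t+1}−Δȳ) = -188.7600
Denominator Σ(Δy_t−Δȳ)² = 302.4000
r_1(Δy) = -188.7600 / 302.4000 = -0.624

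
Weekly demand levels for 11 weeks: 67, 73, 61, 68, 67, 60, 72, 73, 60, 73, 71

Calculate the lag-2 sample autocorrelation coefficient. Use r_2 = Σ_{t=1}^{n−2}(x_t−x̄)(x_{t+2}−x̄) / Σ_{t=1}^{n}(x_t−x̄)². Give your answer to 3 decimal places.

Mean x̄ = (67 + 73 + 61 + 68 + 67 + 60 + 72 + 73 + 60 + 73 + 71)/11 = 67.7273
Numerator Σ_{t=1}^{9}(x_t−x̄)(x_{t+2}−x̄) = -65.2397
Denominator Σ(x_t−x̄)² = 278.1818
r_2 = -65.2397 / 278.1818 = -0.235

-0.235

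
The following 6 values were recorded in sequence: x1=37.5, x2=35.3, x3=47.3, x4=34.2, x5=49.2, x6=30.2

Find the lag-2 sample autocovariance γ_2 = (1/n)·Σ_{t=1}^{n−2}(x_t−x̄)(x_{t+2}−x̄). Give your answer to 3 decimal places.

Mean x̄ = (37.5 + 35.3 + 47.3 + 34.2 + 49.2 + 30.2)/6 = 38.9500
Σ_{t=1}^{4}(x_t−x̄)(x_{t+2}−x̄) = 132.3800
γ_2 = 132.3800 / 6 = 22.063

22.063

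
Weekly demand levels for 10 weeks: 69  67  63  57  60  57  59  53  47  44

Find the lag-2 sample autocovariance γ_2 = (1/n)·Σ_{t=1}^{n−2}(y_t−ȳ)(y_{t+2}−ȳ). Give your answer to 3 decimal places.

Mean ȳ = (69 + 67 + 63 + 57 + 60 + 57 + 59 + 53 + 47 + 44)/10 = 57.6000
Σ_{t=1}^{8}(y_t−ȳ)(y_{t+2}−ȳ) = 123.0800
γ_2 = 123.0800 / 10 = 12.308

12.308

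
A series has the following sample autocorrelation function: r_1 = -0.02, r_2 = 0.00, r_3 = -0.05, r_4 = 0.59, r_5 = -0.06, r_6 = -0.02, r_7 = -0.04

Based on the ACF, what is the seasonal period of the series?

4

The largest autocorrelation is r_4 = 0.59; the remaining lags stay at or below 0.00.
The dominant spike at lag 4 indicates a seasonal period of 4.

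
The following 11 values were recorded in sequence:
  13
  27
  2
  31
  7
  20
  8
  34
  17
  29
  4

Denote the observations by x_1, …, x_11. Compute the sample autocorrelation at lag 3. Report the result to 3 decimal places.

-0.628

Mean x̄ = (13 + 27 + 2 + 31 + 7 + 20 + 8 + 34 + 17 + 29 + 4)/11 = 17.4545
Numerator Σ_{t=1}^{8}(x_t−x̄)(x_{t+3}−x̄) = -833.4380
Denominator Σ(x_t−x̄)² = 1326.7273
r_3 = -833.4380 / 1326.7273 = -0.628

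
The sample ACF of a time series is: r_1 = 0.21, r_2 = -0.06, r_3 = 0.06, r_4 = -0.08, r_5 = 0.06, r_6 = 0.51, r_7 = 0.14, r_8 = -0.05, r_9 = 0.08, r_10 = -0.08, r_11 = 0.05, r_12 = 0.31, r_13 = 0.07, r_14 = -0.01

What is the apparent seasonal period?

6

The largest autocorrelation is r_6 = 0.51, with a weaker echo at lag 12 (0.31); the remaining lags stay at or below 0.21.
The dominant spike at lag 6 indicates a seasonal period of 6.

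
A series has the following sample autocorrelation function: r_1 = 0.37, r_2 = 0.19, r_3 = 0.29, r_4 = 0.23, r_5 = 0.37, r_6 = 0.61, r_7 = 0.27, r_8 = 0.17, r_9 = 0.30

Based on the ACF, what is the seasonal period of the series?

6

The largest autocorrelation is r_6 = 0.61; the remaining lags stay at or below 0.37. The elevated value at lag 1 (0.37), dropping to 0.19 at lag 2, reflects decaying short-term dependence rather than seasonality.
The dominant spike at lag 6 indicates a seasonal period of 6.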